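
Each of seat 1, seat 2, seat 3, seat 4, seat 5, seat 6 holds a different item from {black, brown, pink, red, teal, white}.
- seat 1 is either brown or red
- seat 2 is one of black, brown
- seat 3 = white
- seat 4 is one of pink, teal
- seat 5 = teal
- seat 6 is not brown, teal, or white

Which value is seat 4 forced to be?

pink

seat 3 has just one choice, so seat 3 = white.
seat 5's domain is down to {teal}, so seat 5 = teal. So seat 4 can't be teal.
So seat 4 = pink.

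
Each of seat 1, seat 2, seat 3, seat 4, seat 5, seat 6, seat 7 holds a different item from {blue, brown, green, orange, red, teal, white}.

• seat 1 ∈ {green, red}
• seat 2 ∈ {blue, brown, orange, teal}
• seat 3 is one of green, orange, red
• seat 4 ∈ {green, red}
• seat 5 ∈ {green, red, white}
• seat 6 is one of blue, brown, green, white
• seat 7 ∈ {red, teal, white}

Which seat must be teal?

seat 7

The 2 variables seat 1 and seat 4 are confined to {green, red}, which locks those values in; drop them from seat 3, seat 5, seat 6, seat 7.
seat 3's domain is down to {orange}, so seat 3 = orange. So seat 2 can't be orange.
seat 5's domain is down to {white}, so seat 5 = white. Strike white from seat 6, seat 7.
So teal goes to seat 7.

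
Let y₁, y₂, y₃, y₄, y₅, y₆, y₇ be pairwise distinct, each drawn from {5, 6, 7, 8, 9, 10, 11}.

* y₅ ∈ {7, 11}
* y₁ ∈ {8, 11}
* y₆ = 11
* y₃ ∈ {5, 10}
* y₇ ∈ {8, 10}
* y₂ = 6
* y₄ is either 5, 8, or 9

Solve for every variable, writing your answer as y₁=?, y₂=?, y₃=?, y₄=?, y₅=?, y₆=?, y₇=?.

y₁=8, y₂=6, y₃=5, y₄=9, y₅=7, y₆=11, y₇=10

y₂ must be 6 (only option left).
That leaves y₆ = 11. So y₁, y₅ can't be 11.
y₁ has just one choice, so y₁ = 8. Eliminate 8 elsewhere: y₄, y₇.
y₅'s domain is down to {7}, so y₅ = 7.
y₇ has just one choice, so y₇ = 10. So y₃ can't be 10.
That leaves y₃ = 5. Eliminate 5 elsewhere: y₄.
y₄ has just one choice, so y₄ = 9.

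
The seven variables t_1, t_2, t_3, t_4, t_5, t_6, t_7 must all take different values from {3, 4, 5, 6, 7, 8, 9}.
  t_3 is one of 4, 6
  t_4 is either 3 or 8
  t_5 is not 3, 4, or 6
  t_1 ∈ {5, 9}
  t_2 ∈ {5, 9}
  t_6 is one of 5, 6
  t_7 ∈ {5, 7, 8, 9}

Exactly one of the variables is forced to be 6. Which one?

Among the 7 variables, 3 fits only t_4 (and all 7 values in {3, 4, 5, 6, 7, 8, 9} must be used), so t_4 = 3.
The 6 still-open variables draw from only 6 values {4, 5, 6, 7, 8, 9}, so each is used; only t_3 can be 4, hence t_3 = 4.
The 5 still-open variables draw from only 5 values {5, 6, 7, 8, 9}, so each is used; only t_6 can be 6, hence t_6 = 6.

t_6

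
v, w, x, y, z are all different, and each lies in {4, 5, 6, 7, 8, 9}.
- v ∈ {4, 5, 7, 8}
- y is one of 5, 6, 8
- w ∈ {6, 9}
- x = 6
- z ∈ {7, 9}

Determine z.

x's domain is down to {6}, so x = 6. So w, y can't be 6.
w's domain is down to {9}, so w = 9. Eliminate 9 elsewhere: z.
So z = 7.

7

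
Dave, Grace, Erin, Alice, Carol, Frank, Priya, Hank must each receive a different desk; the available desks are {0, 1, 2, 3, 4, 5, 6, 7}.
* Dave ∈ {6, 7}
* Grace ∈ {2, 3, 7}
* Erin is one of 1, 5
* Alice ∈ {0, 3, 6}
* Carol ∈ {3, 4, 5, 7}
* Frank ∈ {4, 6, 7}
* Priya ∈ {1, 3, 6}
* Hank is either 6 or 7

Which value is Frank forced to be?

The 8 variables together cover exactly {0, 1, 2, 3, 4, 5, 6, 7} — 8 values for 8 variables — and 0 appears only in Alice's list, so Alice = 0.
The 7 still-open variables together cover exactly {1, 2, 3, 4, 5, 6, 7} — 7 values for 7 variables — and 2 appears only in Grace's list, so Grace = 2.
The 2 variables Dave and Hank are confined to {6, 7}, which locks those values in; drop them from Carol, Frank, Priya.
So Frank = 4.

4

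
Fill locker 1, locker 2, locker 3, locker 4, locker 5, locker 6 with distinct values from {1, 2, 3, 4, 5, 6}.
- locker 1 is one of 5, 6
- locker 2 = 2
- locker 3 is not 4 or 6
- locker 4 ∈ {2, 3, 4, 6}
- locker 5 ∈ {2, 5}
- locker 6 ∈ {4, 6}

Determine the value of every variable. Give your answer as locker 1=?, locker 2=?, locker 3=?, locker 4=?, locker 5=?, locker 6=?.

locker 1=6, locker 2=2, locker 3=1, locker 4=3, locker 5=5, locker 6=4

locker 2 has just one choice, so locker 2 = 2. Eliminate 2 elsewhere: locker 3, locker 4, locker 5.
locker 5 must be 5 (only option left). Eliminate 5 elsewhere: locker 1, locker 3.
locker 1 has just one choice, so locker 1 = 6. Strike 6 from locker 4, locker 6.
That leaves locker 6 = 4. Eliminate 4 elsewhere: locker 4.
locker 4's domain is down to {3}, so locker 4 = 3. Strike 3 from locker 3.
locker 3's domain is down to {1}, so locker 3 = 1.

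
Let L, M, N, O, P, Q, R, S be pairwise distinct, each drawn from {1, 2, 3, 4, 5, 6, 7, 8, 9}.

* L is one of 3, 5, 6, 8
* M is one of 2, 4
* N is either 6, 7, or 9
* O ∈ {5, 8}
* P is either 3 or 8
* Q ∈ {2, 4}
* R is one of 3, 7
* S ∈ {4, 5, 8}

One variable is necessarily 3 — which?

P

The 8 variables draw from only 8 values {2, 3, 4, 5, 6, 7, 8, 9}, so each is used; only N can be 9, hence N = 9.
The 7 still-open variables draw from only 7 values {2, 3, 4, 5, 6, 7, 8}, so each is used; only L can be 6, hence L = 6.
Among the 6 still-open variables, 7 fits only R (and all 6 values in {2, 3, 4, 5, 7, 8} must be used), so R = 7.
The 5 still-open variables together cover exactly {2, 3, 4, 5, 8} — 5 values for 5 variables — and 3 appears only in P's list, so P = 3.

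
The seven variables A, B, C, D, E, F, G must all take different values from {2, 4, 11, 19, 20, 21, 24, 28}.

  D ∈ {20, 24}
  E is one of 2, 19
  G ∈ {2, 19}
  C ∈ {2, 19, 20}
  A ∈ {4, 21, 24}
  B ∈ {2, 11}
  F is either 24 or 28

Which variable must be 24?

D

E and G between them cover only {2, 19} — a naked pair. Remove those values from B, C.
B's domain is down to {11}, so B = 11.
That leaves C = 20. Strike 20 from D.
So 24 goes to D.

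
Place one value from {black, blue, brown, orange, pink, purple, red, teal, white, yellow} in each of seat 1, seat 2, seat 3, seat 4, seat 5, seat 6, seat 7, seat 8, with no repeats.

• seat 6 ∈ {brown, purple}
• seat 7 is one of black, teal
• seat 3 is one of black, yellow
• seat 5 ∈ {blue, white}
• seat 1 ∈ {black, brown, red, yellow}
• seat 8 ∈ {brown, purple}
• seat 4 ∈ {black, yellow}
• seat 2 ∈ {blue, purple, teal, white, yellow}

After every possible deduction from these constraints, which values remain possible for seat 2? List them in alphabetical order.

The 8 variables draw from only 8 values {black, blue, brown, purple, red, teal, white, yellow}, so each is used; only seat 1 can be red, hence seat 1 = red.
seat 3 and seat 4 share exactly the 2 values {black, yellow}; by pigeonhole those values go to them, so strike black, yellow from seat 2, seat 7.
seat 7 has just one choice, so seat 7 = teal. So seat 2 can't be teal.
seat 6 and seat 8 share exactly the 2 values {brown, purple}; by pigeonhole those values go to them, so strike brown, purple from seat 2.
No further eliminations apply; seat 2 can still be any of blue, white.

blue, white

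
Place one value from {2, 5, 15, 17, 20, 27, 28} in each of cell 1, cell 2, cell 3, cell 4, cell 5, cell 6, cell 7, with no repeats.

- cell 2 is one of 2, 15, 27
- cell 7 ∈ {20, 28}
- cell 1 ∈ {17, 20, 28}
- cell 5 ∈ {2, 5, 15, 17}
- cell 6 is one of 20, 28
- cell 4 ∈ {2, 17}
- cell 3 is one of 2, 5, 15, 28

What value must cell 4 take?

2

The 7 variables together cover exactly {2, 5, 15, 17, 20, 27, 28} — 7 values for 7 variables — and 27 appears only in cell 2's list, so cell 2 = 27.
cell 6 and cell 7 between them cover only {20, 28} — a naked pair. Remove those values from cell 1, cell 3.
cell 1 must be 17 (only option left). Eliminate 17 elsewhere: cell 4, cell 5.
So cell 4 = 2.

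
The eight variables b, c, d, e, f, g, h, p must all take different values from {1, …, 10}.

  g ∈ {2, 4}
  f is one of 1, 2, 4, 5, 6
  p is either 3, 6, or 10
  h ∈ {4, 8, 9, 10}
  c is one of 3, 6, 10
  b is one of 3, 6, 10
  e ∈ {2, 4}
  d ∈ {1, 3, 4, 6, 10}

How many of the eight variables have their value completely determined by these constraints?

e and g share exactly the 2 values {2, 4}; by pigeonhole those values go to them, so strike 2, 4 from d, f, h.
The 3 variables b, c, p are confined to {3, 6, 10}, which locks those values in; drop them from d, f, h.
d must be 1 (only option left). Remove 1 from f.
That leaves f = 5.
Determined: d=1, f=5. The other variables each still have more than one consistent value. That makes 2.

2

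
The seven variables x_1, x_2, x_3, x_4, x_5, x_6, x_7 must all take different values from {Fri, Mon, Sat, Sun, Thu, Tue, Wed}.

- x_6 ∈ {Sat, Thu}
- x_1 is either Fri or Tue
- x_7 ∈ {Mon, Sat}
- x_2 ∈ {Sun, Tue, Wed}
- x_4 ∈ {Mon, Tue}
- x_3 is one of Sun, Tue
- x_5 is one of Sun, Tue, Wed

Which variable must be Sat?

The 7 variables draw from only 7 values {Fri, Mon, Sat, Sun, Thu, Tue, Wed}, so each is used; only x_1 can be Fri, hence x_1 = Fri.
Among the 6 still-open variables, Thu fits only x_6 (and all 6 values in {Mon, Sat, Sun, Thu, Tue, Wed} must be used), so x_6 = Thu.
The 5 still-open variables together cover exactly {Mon, Sat, Sun, Tue, Wed} — 5 values for 5 variables — and Sat appears only in x_7's list, so x_7 = Sat.

x_7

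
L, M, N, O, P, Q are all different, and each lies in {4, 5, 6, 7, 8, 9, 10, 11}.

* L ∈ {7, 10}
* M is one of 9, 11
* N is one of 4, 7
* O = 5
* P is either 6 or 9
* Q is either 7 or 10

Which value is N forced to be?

O must be 5 (only option left).
L and Q between them cover only {7, 10} — a naked pair. Remove those values from N.
So N = 4.

4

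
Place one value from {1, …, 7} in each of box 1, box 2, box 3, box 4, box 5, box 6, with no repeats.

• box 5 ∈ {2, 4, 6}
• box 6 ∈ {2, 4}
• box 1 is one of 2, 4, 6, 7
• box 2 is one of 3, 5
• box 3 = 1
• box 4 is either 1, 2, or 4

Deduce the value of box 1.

7

box 3 must be 1 (only option left). So box 4 can't be 1.
The 2 variables box 4 and box 6 are confined to {2, 4}, which locks those values in; drop them from box 1, box 5.
box 5's domain is down to {6}, so box 5 = 6. Eliminate 6 elsewhere: box 1.
So box 1 = 7.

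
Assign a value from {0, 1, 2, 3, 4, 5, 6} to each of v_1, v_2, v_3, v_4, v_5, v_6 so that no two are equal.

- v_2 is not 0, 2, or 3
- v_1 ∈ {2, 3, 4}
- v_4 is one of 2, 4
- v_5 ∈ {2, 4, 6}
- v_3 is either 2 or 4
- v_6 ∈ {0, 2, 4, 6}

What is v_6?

0

v_3 and v_4 between them cover only {2, 4} — a naked pair. Remove those values from v_1, v_2, v_5, v_6.
v_1 must be 3 (only option left).
That leaves v_5 = 6. Remove 6 from v_2, v_6.
So v_6 = 0.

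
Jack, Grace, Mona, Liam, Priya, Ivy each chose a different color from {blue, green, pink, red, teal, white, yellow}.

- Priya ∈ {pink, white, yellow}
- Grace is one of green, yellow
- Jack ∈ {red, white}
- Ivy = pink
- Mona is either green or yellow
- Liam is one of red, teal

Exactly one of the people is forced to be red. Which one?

Jack

Ivy's domain is down to {pink}, so Ivy = pink. Eliminate pink elsewhere: Priya.
The 5 still-open variables draw from only 5 values {green, red, teal, white, yellow}, so each is used; only Liam can be teal, hence Liam = teal.
The 4 still-open variables together cover exactly {green, red, white, yellow} — 4 values for 4 variables — and red appears only in Jack's list, so Jack = red.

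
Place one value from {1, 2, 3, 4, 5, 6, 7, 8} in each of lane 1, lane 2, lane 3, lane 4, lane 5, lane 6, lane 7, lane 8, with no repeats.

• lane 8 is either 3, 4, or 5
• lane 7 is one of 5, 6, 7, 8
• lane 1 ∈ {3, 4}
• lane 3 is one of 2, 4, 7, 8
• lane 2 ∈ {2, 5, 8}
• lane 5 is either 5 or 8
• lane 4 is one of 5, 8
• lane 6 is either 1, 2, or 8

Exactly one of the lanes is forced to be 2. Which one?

lane 2

The 8 variables draw from only 8 values {1, 2, 3, 4, 5, 6, 7, 8}, so each is used; only lane 6 can be 1, hence lane 6 = 1.
The 7 still-open variables draw from only 7 values {2, 3, 4, 5, 6, 7, 8}, so each is used; only lane 7 can be 6, hence lane 7 = 6.
The 6 still-open variables draw from only 6 values {2, 3, 4, 5, 7, 8}, so each is used; only lane 3 can be 7, hence lane 3 = 7.
The 5 still-open variables draw from only 5 values {2, 3, 4, 5, 8}, so each is used; only lane 2 can be 2, hence lane 2 = 2.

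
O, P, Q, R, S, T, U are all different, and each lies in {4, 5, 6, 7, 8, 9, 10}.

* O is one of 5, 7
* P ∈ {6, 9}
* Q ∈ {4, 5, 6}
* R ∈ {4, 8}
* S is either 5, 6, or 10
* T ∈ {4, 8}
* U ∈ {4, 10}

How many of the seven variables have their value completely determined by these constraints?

3

The 7 variables together cover exactly {4, 5, 6, 7, 8, 9, 10} — 7 values for 7 variables — and 7 appears only in O's list, so O = 7.
The 6 still-open variables draw from only 6 values {4, 5, 6, 8, 9, 10}, so each is used; only P can be 9, hence P = 9.
R and T share exactly the 2 values {4, 8}; by pigeonhole those values go to them, so strike 4, 8 from Q, U.
U must be 10 (only option left). Eliminate 10 elsewhere: S.
Determined: O=7, P=9, U=10. The other variables each still have more than one consistent value. That makes 3.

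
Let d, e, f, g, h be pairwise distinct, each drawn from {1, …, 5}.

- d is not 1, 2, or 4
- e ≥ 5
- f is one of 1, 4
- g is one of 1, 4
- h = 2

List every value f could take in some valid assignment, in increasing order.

e must be 5 (only option left). So d can't be 5.
h has just one choice, so h = 2.
That leaves d = 3.
No further eliminations apply; f can still be any of 1, 4.

1, 4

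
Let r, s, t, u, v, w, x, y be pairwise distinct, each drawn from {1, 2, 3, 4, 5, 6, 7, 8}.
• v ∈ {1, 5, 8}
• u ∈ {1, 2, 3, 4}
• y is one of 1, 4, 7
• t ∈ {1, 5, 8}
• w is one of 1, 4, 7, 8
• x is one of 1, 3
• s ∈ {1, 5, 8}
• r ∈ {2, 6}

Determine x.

3

The 8 variables draw from only 8 values {1, 2, 3, 4, 5, 6, 7, 8}, so each is used; only r can be 6, hence r = 6.
The 7 still-open variables draw from only 7 values {1, 2, 3, 4, 5, 7, 8}, so each is used; only u can be 2, hence u = 2.
The 6 still-open variables draw from only 6 values {1, 3, 4, 5, 7, 8}, so each is used; only x can be 3, hence x = 3.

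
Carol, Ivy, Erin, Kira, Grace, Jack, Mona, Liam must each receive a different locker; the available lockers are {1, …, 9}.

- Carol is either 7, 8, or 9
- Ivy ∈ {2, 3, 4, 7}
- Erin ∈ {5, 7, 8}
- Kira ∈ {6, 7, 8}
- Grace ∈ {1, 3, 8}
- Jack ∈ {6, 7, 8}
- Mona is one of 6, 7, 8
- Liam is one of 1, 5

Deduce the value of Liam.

Kira, Jack, Mona share exactly the 3 values {6, 7, 8}; by pigeonhole those values go to them, so strike 6, 7, 8 from Carol, Ivy, Erin, Grace.
Carol's domain is down to {9}, so Carol = 9.
Erin's domain is down to {5}, so Erin = 5. Remove 5 from Liam.
So Liam = 1.

1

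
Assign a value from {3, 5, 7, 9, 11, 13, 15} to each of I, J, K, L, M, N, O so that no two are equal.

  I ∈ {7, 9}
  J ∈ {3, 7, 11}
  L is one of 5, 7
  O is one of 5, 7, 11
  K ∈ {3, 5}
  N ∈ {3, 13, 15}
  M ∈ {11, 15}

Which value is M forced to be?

Among the 7 variables, 9 fits only I (and all 7 values in {3, 5, 7, 9, 11, 13, 15} must be used), so I = 9.
The 6 still-open variables draw from only 6 values {3, 5, 7, 11, 13, 15}, so each is used; only N can be 13, hence N = 13.
The 5 still-open variables draw from only 5 values {3, 5, 7, 11, 15}, so each is used; only M can be 15, hence M = 15.

15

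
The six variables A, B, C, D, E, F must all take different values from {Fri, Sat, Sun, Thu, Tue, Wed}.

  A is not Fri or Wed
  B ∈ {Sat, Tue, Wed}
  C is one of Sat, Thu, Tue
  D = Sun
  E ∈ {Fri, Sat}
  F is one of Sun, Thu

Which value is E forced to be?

Fri

D's domain is down to {Sun}, so D = Sun. Remove Sun from A, F.
F must be Thu (only option left). So A, C can't be Thu.
The 4 still-open variables draw from only 4 values {Fri, Sat, Tue, Wed}, so each is used; only E can be Fri, hence E = Fri.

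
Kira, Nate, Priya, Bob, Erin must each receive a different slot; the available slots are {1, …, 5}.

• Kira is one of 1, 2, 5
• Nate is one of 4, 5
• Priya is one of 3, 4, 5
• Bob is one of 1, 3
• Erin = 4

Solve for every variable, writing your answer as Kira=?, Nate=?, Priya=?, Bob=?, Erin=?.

Kira=2, Nate=5, Priya=3, Bob=1, Erin=4

Erin must be 4 (only option left). Remove 4 from Nate, Priya.
Nate must be 5 (only option left). Strike 5 from Kira, Priya.
Priya must be 3 (only option left). Remove 3 from Bob.
That leaves Bob = 1. Strike 1 from Kira.
Kira's domain is down to {2}, so Kira = 2.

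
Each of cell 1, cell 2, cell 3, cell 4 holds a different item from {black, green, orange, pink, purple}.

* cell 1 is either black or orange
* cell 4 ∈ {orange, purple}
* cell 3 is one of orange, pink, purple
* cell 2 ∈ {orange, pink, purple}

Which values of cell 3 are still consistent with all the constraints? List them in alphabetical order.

The 4 variables together cover exactly {black, orange, pink, purple} — 4 values for 4 variables — and black appears only in cell 1's list, so cell 1 = black.
No further eliminations apply; cell 3 can still be any of orange, pink, purple.

orange, pink, purple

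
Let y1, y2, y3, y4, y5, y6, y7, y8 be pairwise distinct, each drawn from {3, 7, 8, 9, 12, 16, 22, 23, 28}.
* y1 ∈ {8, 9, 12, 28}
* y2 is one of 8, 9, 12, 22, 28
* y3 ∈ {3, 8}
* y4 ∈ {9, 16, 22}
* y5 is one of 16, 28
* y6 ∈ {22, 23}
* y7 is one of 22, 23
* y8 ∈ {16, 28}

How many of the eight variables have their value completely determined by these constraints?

2

The 8 variables draw from only 8 values {3, 8, 9, 12, 16, 22, 23, 28}, so each is used; only y3 can be 3, hence y3 = 3.
y5 and y8 share exactly the 2 values {16, 28}; by pigeonhole those values go to them, so strike 16, 28 from y1, y2, y4.
The 2 variables y6 and y7 are confined to {22, 23}, which locks those values in; drop them from y2, y4.
y4 has just one choice, so y4 = 9. Eliminate 9 elsewhere: y1, y2.
Determined: y3=3, y4=9. The other variables each still have more than one consistent value. That makes 2.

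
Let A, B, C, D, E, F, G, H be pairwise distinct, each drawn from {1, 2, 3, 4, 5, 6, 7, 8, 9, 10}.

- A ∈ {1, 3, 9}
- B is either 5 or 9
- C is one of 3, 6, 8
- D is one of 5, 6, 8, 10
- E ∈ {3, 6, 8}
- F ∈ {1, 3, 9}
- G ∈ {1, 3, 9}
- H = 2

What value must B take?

5

H's domain is down to {2}, so H = 2.
Among the 7 still-open variables, 10 fits only D (and all 7 values in {1, 3, 5, 6, 8, 9, 10} must be used), so D = 10.
The 6 still-open variables draw from only 6 values {1, 3, 5, 6, 8, 9}, so each is used; only B can be 5, hence B = 5.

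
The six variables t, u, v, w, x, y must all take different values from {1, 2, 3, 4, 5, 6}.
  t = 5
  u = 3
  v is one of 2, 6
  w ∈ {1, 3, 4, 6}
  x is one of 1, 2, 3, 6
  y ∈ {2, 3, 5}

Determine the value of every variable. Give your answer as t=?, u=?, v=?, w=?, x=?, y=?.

t has just one choice, so t = 5. So y can't be 5.
u's domain is down to {3}, so u = 3. So w, x, y can't be 3.
y's domain is down to {2}, so y = 2. Remove 2 from v, x.
v has just one choice, so v = 6. Eliminate 6 elsewhere: w, x.
x must be 1 (only option left). Eliminate 1 elsewhere: w.
w's domain is down to {4}, so w = 4.

t=5, u=3, v=6, w=4, x=1, y=2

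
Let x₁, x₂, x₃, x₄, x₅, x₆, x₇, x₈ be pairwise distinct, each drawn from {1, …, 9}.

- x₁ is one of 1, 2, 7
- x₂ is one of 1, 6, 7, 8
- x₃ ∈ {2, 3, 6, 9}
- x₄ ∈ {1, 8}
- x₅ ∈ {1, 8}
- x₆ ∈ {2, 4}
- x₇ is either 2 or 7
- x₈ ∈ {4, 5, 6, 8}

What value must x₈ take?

5

The 2 variables x₄ and x₅ are confined to {1, 8}, which locks those values in; drop them from x₁, x₂, x₈.
x₁ and x₇ share exactly the 2 values {2, 7}; by pigeonhole those values go to them, so strike 2, 7 from x₂, x₃, x₆.
x₂ must be 6 (only option left). Remove 6 from x₃, x₈.
That leaves x₆ = 4. Remove 4 from x₈.
So x₈ = 5.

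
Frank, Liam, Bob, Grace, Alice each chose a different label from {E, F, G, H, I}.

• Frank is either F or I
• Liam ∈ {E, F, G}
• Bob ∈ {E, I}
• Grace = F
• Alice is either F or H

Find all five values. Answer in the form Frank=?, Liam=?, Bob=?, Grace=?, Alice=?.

Frank=I, Liam=G, Bob=E, Grace=F, Alice=H

Grace must be F (only option left). Strike F from Frank, Liam, Alice.
Alice must be H (only option left).
Frank must be I (only option left). So Bob can't be I.
Bob's domain is down to {E}, so Bob = E. Strike E from Liam.
Liam's domain is down to {G}, so Liam = G.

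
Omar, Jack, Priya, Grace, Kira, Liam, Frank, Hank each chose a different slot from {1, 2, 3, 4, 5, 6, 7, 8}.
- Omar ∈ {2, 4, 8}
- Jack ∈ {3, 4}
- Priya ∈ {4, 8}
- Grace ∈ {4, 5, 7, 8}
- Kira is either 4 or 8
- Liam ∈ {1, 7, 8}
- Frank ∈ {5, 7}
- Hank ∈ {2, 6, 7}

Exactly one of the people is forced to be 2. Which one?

Omar

The 8 variables together cover exactly {1, 2, 3, 4, 5, 6, 7, 8} — 8 values for 8 variables — and 1 appears only in Liam's list, so Liam = 1.
The 7 still-open variables draw from only 7 values {2, 3, 4, 5, 6, 7, 8}, so each is used; only Jack can be 3, hence Jack = 3.
The 6 still-open variables draw from only 6 values {2, 4, 5, 6, 7, 8}, so each is used; only Hank can be 6, hence Hank = 6.
Among the 5 still-open variables, 2 fits only Omar (and all 5 values in {2, 4, 5, 7, 8} must be used), so Omar = 2.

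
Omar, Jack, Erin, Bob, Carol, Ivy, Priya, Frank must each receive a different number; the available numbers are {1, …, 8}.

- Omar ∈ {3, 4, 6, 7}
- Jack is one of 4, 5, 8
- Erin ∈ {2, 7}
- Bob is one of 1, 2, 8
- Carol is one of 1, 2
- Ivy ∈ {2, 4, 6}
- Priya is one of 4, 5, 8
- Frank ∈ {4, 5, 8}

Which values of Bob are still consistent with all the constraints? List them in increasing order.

1, 2

Among the 8 variables, 3 fits only Omar (and all 8 values in {1, 2, 3, 4, 5, 6, 7, 8} must be used), so Omar = 3.
The 7 still-open variables together cover exactly {1, 2, 4, 5, 6, 7, 8} — 7 values for 7 variables — and 6 appears only in Ivy's list, so Ivy = 6.
The 6 still-open variables draw from only 6 values {1, 2, 4, 5, 7, 8}, so each is used; only Erin can be 7, hence Erin = 7.
Jack, Priya, Frank between them cover only {4, 5, 8} — a naked triple. Remove those values from Bob.
No further eliminations apply; Bob can still be any of 1, 2.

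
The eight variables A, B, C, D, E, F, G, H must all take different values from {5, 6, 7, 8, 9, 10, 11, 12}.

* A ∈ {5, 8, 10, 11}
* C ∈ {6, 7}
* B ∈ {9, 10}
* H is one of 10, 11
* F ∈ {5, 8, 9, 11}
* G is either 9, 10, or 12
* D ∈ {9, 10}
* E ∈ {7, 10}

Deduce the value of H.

The 8 variables draw from only 8 values {5, 6, 7, 8, 9, 10, 11, 12}, so each is used; only C can be 6, hence C = 6.
The 7 still-open variables together cover exactly {5, 7, 8, 9, 10, 11, 12} — 7 values for 7 variables — and 7 appears only in E's list, so E = 7.
The 6 still-open variables together cover exactly {5, 8, 9, 10, 11, 12} — 6 values for 6 variables — and 12 appears only in G's list, so G = 12.
B and D between them cover only {9, 10} — a naked pair. Remove those values from A, F, H.
So H = 11.

11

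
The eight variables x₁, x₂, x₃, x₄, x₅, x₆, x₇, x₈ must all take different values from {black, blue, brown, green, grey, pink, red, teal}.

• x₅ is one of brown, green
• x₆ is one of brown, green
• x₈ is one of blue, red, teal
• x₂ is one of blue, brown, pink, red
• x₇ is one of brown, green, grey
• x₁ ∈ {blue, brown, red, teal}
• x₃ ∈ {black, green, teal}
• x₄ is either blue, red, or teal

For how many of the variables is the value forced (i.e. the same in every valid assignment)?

3

Among the 8 variables, black fits only x₃ (and all 8 values in {black, blue, brown, green, grey, pink, red, teal} must be used), so x₃ = black.
The 7 still-open variables together cover exactly {blue, brown, green, grey, pink, red, teal} — 7 values for 7 variables — and grey appears only in x₇'s list, so x₇ = grey.
The 6 still-open variables draw from only 6 values {blue, brown, green, pink, red, teal}, so each is used; only x₂ can be pink, hence x₂ = pink.
x₅ and x₆ share exactly the 2 values {brown, green}; by pigeonhole those values go to them, so strike brown, green from x₁.
Determined: x₂=pink, x₃=black, x₇=grey. The other variables each still have more than one consistent value. That makes 3.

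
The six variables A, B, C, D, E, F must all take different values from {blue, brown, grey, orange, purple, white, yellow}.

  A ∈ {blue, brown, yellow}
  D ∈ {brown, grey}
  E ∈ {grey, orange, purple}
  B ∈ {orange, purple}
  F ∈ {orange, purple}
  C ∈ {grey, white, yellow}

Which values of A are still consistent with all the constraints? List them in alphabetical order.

blue, yellow

B and F share exactly the 2 values {orange, purple}; by pigeonhole those values go to them, so strike orange, purple from E.
That leaves E = grey. Remove grey from C, D.
D's domain is down to {brown}, so D = brown. So A can't be brown.
No further eliminations apply; A can still be any of blue, yellow.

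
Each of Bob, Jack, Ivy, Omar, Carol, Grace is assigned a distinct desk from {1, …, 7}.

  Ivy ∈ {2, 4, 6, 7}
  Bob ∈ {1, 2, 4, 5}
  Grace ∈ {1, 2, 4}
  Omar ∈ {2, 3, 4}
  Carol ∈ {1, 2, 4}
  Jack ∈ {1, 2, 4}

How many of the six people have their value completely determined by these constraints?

The 3 variables Jack, Carol, Grace are confined to {1, 2, 4}, which locks those values in; drop them from Bob, Ivy, Omar.
Bob has just one choice, so Bob = 5.
Omar's domain is down to {3}, so Omar = 3.
Determined: Bob=5, Omar=3. The other people each still have more than one consistent value. That makes 2.

2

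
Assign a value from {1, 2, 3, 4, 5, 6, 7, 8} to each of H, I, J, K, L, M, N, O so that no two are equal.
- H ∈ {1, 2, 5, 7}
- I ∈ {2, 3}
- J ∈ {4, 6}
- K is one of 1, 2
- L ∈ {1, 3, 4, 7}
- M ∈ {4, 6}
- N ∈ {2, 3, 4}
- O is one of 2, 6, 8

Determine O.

The 8 variables draw from only 8 values {1, 2, 3, 4, 5, 6, 7, 8}, so each is used; only H can be 5, hence H = 5.
Among the 7 still-open variables, 7 fits only L (and all 7 values in {1, 2, 3, 4, 6, 7, 8} must be used), so L = 7.
The 6 still-open variables draw from only 6 values {1, 2, 3, 4, 6, 8}, so each is used; only K can be 1, hence K = 1.
The 5 still-open variables together cover exactly {2, 3, 4, 6, 8} — 5 values for 5 variables — and 8 appears only in O's list, so O = 8.

8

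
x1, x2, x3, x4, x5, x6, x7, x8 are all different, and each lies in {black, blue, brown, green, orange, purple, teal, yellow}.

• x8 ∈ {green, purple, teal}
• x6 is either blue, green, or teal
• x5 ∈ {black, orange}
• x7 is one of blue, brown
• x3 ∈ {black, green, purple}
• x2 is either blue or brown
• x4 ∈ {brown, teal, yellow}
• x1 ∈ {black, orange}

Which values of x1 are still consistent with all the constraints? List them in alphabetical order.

black, orange

The 8 variables together cover exactly {black, blue, brown, green, orange, purple, teal, yellow} — 8 values for 8 variables — and yellow appears only in x4's list, so x4 = yellow.
The 2 variables x1 and x5 are confined to {black, orange}, which locks those values in; drop them from x3.
x2 and x7 share exactly the 2 values {blue, brown}; by pigeonhole those values go to them, so strike blue, brown from x6.
No further eliminations apply; x1 can still be any of black, orange.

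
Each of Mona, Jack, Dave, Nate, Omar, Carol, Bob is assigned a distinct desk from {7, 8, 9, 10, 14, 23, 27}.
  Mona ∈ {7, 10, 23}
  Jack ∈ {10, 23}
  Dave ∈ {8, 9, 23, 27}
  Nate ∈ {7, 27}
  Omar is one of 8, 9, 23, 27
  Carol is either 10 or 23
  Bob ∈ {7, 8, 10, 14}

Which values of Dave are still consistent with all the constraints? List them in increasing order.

8, 9

Among the 7 variables, 14 fits only Bob (and all 7 values in {7, 8, 9, 10, 14, 23, 27} must be used), so Bob = 14.
Jack and Carol share exactly the 2 values {10, 23}; by pigeonhole those values go to them, so strike 10, 23 from Mona, Dave, Omar.
Mona's domain is down to {7}, so Mona = 7. Remove 7 from Nate.
Nate has just one choice, so Nate = 27. Strike 27 from Dave, Omar.
No further eliminations apply; Dave can still be any of 8, 9.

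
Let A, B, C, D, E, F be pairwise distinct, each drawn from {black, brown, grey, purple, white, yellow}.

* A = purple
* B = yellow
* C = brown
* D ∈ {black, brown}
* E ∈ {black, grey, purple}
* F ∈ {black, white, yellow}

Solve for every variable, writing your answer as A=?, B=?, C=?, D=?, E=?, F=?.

A must be purple (only option left). Strike purple from E.
B has just one choice, so B = yellow. Remove yellow from F.
C has just one choice, so C = brown. Eliminate brown elsewhere: D.
D's domain is down to {black}, so D = black. Remove black from E, F.
E must be grey (only option left).
F has just one choice, so F = white.

A=purple, B=yellow, C=brown, D=black, E=grey, F=white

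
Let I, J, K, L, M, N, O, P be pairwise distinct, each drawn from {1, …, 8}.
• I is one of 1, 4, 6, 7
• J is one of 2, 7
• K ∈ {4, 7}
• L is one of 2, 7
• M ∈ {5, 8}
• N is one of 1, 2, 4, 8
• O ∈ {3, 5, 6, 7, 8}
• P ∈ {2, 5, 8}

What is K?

The 8 variables together cover exactly {1, 2, 3, 4, 5, 6, 7, 8} — 8 values for 8 variables — and 3 appears only in O's list, so O = 3.
The 7 still-open variables together cover exactly {1, 2, 4, 5, 6, 7, 8} — 7 values for 7 variables — and 6 appears only in I's list, so I = 6.
The 6 still-open variables together cover exactly {1, 2, 4, 5, 7, 8} — 6 values for 6 variables — and 1 appears only in N's list, so N = 1.
The 5 still-open variables together cover exactly {2, 4, 5, 7, 8} — 5 values for 5 variables — and 4 appears only in K's list, so K = 4.

4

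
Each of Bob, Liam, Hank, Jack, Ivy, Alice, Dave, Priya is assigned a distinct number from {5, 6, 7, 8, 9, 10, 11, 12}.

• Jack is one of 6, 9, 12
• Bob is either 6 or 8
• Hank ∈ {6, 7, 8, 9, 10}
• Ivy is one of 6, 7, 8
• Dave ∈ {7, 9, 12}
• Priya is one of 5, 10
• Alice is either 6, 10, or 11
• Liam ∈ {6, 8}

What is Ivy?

7

The 8 variables draw from only 8 values {5, 6, 7, 8, 9, 10, 11, 12}, so each is used; only Priya can be 5, hence Priya = 5.
The 7 still-open variables together cover exactly {6, 7, 8, 9, 10, 11, 12} — 7 values for 7 variables — and 11 appears only in Alice's list, so Alice = 11.
The 6 still-open variables draw from only 6 values {6, 7, 8, 9, 10, 12}, so each is used; only Hank can be 10, hence Hank = 10.
The 2 variables Bob and Liam are confined to {6, 8}, which locks those values in; drop them from Jack, Ivy.
So Ivy = 7.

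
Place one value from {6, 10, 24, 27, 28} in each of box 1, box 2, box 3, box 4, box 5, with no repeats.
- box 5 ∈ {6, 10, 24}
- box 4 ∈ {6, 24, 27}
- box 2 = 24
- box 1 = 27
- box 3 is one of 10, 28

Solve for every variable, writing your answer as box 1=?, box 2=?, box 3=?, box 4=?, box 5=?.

box 1's domain is down to {27}, so box 1 = 27. So box 4 can't be 27.
That leaves box 2 = 24. Strike 24 from box 4, box 5.
box 4 has just one choice, so box 4 = 6. Remove 6 from box 5.
box 5 must be 10 (only option left). Strike 10 from box 3.
That leaves box 3 = 28.

box 1=27, box 2=24, box 3=28, box 4=6, box 5=10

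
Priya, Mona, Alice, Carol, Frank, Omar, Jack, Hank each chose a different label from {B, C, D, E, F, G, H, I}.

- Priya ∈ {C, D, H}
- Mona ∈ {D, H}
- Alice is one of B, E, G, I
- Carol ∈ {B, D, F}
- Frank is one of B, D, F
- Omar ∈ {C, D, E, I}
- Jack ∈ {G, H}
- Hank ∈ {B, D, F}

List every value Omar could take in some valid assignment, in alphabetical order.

Carol, Frank, Hank between them cover only {B, D, F} — a naked triple. Remove those values from Priya, Mona, Alice, Omar.
That leaves Mona = H. Strike H from Priya, Jack.
Jack has just one choice, so Jack = G. Remove G from Alice.
Priya's domain is down to {C}, so Priya = C. Remove C from Omar.
No further eliminations apply; Omar can still be any of E, I.

E, I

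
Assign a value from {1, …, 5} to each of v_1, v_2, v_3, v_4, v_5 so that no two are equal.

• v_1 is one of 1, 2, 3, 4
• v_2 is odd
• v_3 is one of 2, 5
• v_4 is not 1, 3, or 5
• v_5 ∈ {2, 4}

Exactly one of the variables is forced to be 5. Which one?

v_3

v_4 and v_5 between them cover only {2, 4} — a naked pair. Remove those values from v_1, v_3.
So 5 goes to v_3.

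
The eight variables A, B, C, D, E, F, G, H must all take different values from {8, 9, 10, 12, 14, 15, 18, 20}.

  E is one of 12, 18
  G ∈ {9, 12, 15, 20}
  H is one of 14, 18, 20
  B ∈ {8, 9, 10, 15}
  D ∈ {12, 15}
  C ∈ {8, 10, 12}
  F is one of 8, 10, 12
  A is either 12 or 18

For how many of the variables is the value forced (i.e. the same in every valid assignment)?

4

The 8 variables together cover exactly {8, 9, 10, 12, 14, 15, 18, 20} — 8 values for 8 variables — and 14 appears only in H's list, so H = 14.
Among the 7 still-open variables, 20 fits only G (and all 7 values in {8, 9, 10, 12, 15, 18, 20} must be used), so G = 20.
The 6 still-open variables draw from only 6 values {8, 9, 10, 12, 15, 18}, so each is used; only B can be 9, hence B = 9.
The 5 still-open variables draw from only 5 values {8, 10, 12, 15, 18}, so each is used; only D can be 15, hence D = 15.
A and E share exactly the 2 values {12, 18}; by pigeonhole those values go to them, so strike 12, 18 from C, F.
Determined: B=9, D=15, G=20, H=14. The other variables each still have more than one consistent value. That makes 4.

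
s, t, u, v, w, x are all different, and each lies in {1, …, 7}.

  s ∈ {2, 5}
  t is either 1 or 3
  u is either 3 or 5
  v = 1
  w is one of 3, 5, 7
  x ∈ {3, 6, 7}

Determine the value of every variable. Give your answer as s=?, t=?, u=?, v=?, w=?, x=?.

v's domain is down to {1}, so v = 1. So t can't be 1.
t must be 3 (only option left). Eliminate 3 elsewhere: u, w, x.
u's domain is down to {5}, so u = 5. Remove 5 from s, w.
w has just one choice, so w = 7. Strike 7 from x.
x has just one choice, so x = 6.
That leaves s = 2.

s=2, t=3, u=5, v=1, w=7, x=6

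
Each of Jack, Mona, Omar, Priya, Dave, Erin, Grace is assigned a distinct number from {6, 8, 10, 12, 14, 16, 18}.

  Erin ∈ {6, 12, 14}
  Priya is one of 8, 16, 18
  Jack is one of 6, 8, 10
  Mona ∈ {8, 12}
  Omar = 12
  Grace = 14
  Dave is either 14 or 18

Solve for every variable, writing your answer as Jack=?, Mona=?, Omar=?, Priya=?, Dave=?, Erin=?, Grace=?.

Omar has just one choice, so Omar = 12. So Mona, Erin can't be 12.
Grace has just one choice, so Grace = 14. Eliminate 14 elsewhere: Dave, Erin.
Mona's domain is down to {8}, so Mona = 8. Strike 8 from Jack, Priya.
Dave must be 18 (only option left). So Priya can't be 18.
Erin must be 6 (only option left). Eliminate 6 elsewhere: Jack.
Jack must be 10 (only option left).
Priya's domain is down to {16}, so Priya = 16.

Jack=10, Mona=8, Omar=12, Priya=16, Dave=18, Erin=6, Grace=14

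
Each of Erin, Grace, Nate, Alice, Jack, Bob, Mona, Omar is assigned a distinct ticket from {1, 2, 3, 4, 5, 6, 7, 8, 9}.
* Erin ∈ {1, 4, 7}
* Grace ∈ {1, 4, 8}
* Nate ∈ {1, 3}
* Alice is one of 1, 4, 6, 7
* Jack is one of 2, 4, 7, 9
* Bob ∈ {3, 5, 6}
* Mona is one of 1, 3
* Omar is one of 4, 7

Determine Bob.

Nate and Mona share exactly the 2 values {1, 3}; by pigeonhole those values go to them, so strike 1, 3 from Erin, Grace, Alice, Bob.
Erin and Omar between them cover only {4, 7} — a naked pair. Remove those values from Grace, Alice, Jack.
Grace has just one choice, so Grace = 8.
Alice's domain is down to {6}, so Alice = 6. Strike 6 from Bob.
So Bob = 5.

5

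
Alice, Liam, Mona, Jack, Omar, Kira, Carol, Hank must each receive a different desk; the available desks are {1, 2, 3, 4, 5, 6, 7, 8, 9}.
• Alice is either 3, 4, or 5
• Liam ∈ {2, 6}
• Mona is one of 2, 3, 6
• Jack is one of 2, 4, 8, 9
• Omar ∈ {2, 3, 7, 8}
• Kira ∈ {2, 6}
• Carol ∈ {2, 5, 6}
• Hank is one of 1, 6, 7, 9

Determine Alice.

4

Liam and Kira between them cover only {2, 6} — a naked pair. Remove those values from Mona, Jack, Omar, Carol, Hank.
Mona has just one choice, so Mona = 3. Strike 3 from Alice, Omar.
That leaves Carol = 5. Remove 5 from Alice.
So Alice = 4.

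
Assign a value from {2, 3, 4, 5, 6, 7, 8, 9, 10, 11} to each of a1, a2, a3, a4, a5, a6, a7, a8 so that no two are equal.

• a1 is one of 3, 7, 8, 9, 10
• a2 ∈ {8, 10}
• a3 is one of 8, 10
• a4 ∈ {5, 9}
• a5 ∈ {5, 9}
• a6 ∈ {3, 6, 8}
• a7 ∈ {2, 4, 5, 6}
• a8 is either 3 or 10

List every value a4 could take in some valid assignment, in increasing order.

5, 9

a2 and a3 between them cover only {8, 10} — a naked pair. Remove those values from a1, a6, a8.
a8 must be 3 (only option left). So a1, a6 can't be 3.
a6's domain is down to {6}, so a6 = 6. Remove 6 from a7.
The 2 variables a4 and a5 are confined to {5, 9}, which locks those values in; drop them from a1, a7.
a1's domain is down to {7}, so a1 = 7.
No further eliminations apply; a4 can still be any of 5, 9.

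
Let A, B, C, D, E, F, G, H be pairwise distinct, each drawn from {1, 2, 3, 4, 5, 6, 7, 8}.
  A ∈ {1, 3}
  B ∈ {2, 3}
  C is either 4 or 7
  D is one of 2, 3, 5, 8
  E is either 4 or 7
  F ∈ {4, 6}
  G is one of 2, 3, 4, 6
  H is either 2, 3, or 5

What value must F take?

6

The 8 variables draw from only 8 values {1, 2, 3, 4, 5, 6, 7, 8}, so each is used; only A can be 1, hence A = 1.
Among the 7 still-open variables, 8 fits only D (and all 7 values in {2, 3, 4, 5, 6, 7, 8} must be used), so D = 8.
Among the 6 still-open variables, 5 fits only H (and all 6 values in {2, 3, 4, 5, 6, 7} must be used), so H = 5.
The 2 variables C and E are confined to {4, 7}, which locks those values in; drop them from F, G.
So F = 6.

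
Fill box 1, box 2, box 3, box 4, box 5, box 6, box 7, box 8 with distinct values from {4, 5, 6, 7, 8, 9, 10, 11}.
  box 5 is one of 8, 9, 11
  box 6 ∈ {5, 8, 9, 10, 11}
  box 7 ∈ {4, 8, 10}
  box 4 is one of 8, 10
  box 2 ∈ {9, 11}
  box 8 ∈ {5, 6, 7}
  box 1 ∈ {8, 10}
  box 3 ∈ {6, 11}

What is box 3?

The 8 variables draw from only 8 values {4, 5, 6, 7, 8, 9, 10, 11}, so each is used; only box 7 can be 4, hence box 7 = 4.
The 7 still-open variables draw from only 7 values {5, 6, 7, 8, 9, 10, 11}, so each is used; only box 8 can be 7, hence box 8 = 7.
The 6 still-open variables together cover exactly {5, 6, 8, 9, 10, 11} — 6 values for 6 variables — and 5 appears only in box 6's list, so box 6 = 5.
The 5 still-open variables together cover exactly {6, 8, 9, 10, 11} — 5 values for 5 variables — and 6 appears only in box 3's list, so box 3 = 6.

6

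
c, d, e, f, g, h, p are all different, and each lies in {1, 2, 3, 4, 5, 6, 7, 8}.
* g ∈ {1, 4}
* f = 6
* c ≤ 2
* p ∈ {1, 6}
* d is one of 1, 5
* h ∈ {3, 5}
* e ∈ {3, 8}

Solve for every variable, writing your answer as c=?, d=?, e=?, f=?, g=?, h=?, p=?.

f's domain is down to {6}, so f = 6. Eliminate 6 elsewhere: p.
p's domain is down to {1}, so p = 1. Strike 1 from c, d, g.
c must be 2 (only option left).
d has just one choice, so d = 5. Remove 5 from h.
That leaves g = 4.
h must be 3 (only option left). So e can't be 3.
That leaves e = 8.

c=2, d=5, e=8, f=6, g=4, h=3, p=1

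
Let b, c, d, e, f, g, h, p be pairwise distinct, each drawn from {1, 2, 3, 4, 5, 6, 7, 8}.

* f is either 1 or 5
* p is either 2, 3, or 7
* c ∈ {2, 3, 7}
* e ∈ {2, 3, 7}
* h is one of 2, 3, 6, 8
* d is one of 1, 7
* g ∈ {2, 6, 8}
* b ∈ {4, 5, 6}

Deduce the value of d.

The 8 variables together cover exactly {1, 2, 3, 4, 5, 6, 7, 8} — 8 values for 8 variables — and 4 appears only in b's list, so b = 4.
The 7 still-open variables together cover exactly {1, 2, 3, 5, 6, 7, 8} — 7 values for 7 variables — and 5 appears only in f's list, so f = 5.
The 6 still-open variables draw from only 6 values {1, 2, 3, 6, 7, 8}, so each is used; only d can be 1, hence d = 1.

1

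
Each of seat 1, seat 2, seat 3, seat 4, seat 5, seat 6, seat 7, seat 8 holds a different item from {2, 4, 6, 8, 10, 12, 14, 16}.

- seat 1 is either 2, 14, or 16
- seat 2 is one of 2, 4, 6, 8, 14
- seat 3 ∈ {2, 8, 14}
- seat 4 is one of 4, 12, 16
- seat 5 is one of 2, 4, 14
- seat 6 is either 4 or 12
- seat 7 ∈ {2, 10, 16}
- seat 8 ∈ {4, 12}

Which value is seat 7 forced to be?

10

Among the 8 variables, 6 fits only seat 2 (and all 8 values in {2, 4, 6, 8, 10, 12, 14, 16} must be used), so seat 2 = 6.
The 7 still-open variables together cover exactly {2, 4, 8, 10, 12, 14, 16} — 7 values for 7 variables — and 8 appears only in seat 3's list, so seat 3 = 8.
The 6 still-open variables draw from only 6 values {2, 4, 10, 12, 14, 16}, so each is used; only seat 7 can be 10, hence seat 7 = 10.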